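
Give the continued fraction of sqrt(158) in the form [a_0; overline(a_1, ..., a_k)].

Write x_i = (sqrt(158) + m_i)/d_i with (m_0, d_0) = (0, 1). a_0 = floor(sqrt(158)) = 12, since 12^2 = 144 <= 158 < 169 = 13^2.
Iterate m_{i+1} = d_i*a_i - m_i, d_{i+1} = (158 - m_{i+1}^2)/d_i, a_{i+1} = floor((a_0 + m_{i+1})/d_{i+1}):
  m_1 = 1*12 - 0 = 12, d_1 = (158 - 12^2)/1 = 14/1 = 14, a_1 = floor((12 + 12)/14) = 1.
  m_2 = 14*1 - 12 = 2, d_2 = (158 - 2^2)/14 = 154/14 = 11, a_2 = floor((12 + 2)/11) = 1.
  m_3 = 11*1 - 2 = 9, d_3 = (158 - 9^2)/11 = 77/11 = 7, a_3 = floor((12 + 9)/7) = 3.
  m_4 = 7*3 - 9 = 12, d_4 = (158 - 12^2)/7 = 14/7 = 2, a_4 = floor((12 + 12)/2) = 12.
  m_5 = 2*12 - 12 = 12, d_5 = (158 - 12^2)/2 = 14/2 = 7, a_5 = floor((12 + 12)/7) = 3.
  m_6 = 7*3 - 12 = 9, d_6 = (158 - 9^2)/7 = 77/7 = 11, a_6 = floor((12 + 9)/11) = 1.
  m_7 = 11*1 - 9 = 2, d_7 = (158 - 2^2)/11 = 154/11 = 14, a_7 = floor((12 + 2)/14) = 1.
  m_8 = 14*1 - 2 = 12, d_8 = (158 - 12^2)/14 = 14/14 = 1, a_8 = floor((12 + 12)/1) = 24.
  m_9 = 1*24 - 12 = 12, d_9 = (158 - 12^2)/1 = 14/1 = 14: (m_9, d_9) = (m_1, d_1) = (12, 14), so from here the quotients repeat a_1, ..., a_8; the period length is 8.
Hence the expansion of sqrt(158) is a_0 = 12 followed by the repeating block 1, 1, 3, 12, 3, 1, 1, 24 (period 8).

[12; overline(1, 1, 3, 12, 3, 1, 1, 24)]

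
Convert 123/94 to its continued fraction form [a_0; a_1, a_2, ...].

Run the Euclidean algorithm on 123 and 94; the successive quotients are the partial quotients a_0, a_1, ... (each step inverts the fractional part left over by the previous one):
  123 = 1*94 + 29, so a_0 = 1.
  94 = 3*29 + 7, so a_1 = 3.
  29 = 4*7 + 1, so a_2 = 4.
  7 = 7*1 + 0, so a_3 = 7.
The remainder reaches 0 after 4 divisions, so the expansion has 4 partial quotients, read off in order.

[1; 3, 4, 7]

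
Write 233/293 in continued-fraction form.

Run the Euclidean algorithm on 233 and 293; the successive quotients are the partial quotients a_0, a_1, ... (each step inverts the fractional part left over by the previous one):
  233 = 0*293 + 233, so a_0 = 0.
  293 = 1*233 + 60, so a_1 = 1.
  233 = 3*60 + 53, so a_2 = 3.
  60 = 1*53 + 7, so a_3 = 1.
  53 = 7*7 + 4, so a_4 = 7.
  7 = 1*4 + 3, so a_5 = 1.
  4 = 1*3 + 1, so a_6 = 1.
  3 = 3*1 + 0, so a_7 = 3.
The remainder reaches 0 after 8 divisions, so the expansion has 8 partial quotients, read off in order.

[0; 1, 3, 1, 7, 1, 1, 3]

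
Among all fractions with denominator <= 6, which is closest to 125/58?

13/6

Expand x = 125/58 as a continued fraction with the Euclidean algorithm:
  125 = 2*58 + 9, so a_0 = 2.
  58 = 6*9 + 4, so a_1 = 6.
  9 = 2*4 + 1, so a_2 = 2.
  4 = 4*1 + 0, so a_3 = 4.
so x = [2; 6, 2, 4].
Convergents (p_i = a_i*p_{i-1} + p_{i-2}, q_i = a_i*q_{i-1} + q_{i-2} with p_{-2}=0, p_{-1}=1, q_{-2}=1, q_{-1}=0), until the denominator exceeds 6:
  i=0: a_0=2, p_0 = 2*1 + 0 = 2, q_0 = 2*0 + 1 = 1.
  i=1: a_1=6, p_1 = 6*2 + 1 = 13, q_1 = 6*1 + 0 = 6.
  i=2: a_2=2, p_2 = 2*13 + 2 = 28, q_2 = 2*6 + 1 = 13.
q_2 = 13 > 6, so the last convergent with denominator <= 6 is p_1/q_1 = 13/6.
The closest fraction with denominator <= 6 is either p_1/q_1 or the intermediate fraction (k*p_1 + p_0)/(k*q_1 + q_0) with the largest k >= 1 whose denominator stays <= 6; these approach x as k grows, and every other convergent or intermediate fraction in range is farther away.
Largest k: floor((6 - q_0)/q_1) = floor((6 - 1)/6) = 0.
Since k = 0, no intermediate fraction beyond p_1/q_1 has denominator <= 6, so the convergent 13/6 is the closest (its error is |125*6 - 13*58|/(58*6) = 4/348).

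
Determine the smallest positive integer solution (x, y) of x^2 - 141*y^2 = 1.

(x, y) = (95, 8)

First expand sqrt(141) as a continued fraction. With x_i = (sqrt(141) + m_i)/d_i and (m_0, d_0) = (0, 1): a_0 = floor(sqrt(141)) = 11, since 11^2 = 121 <= 141 < 144 = 12^2.
Iterate m_{i+1} = d_i*a_i - m_i, d_{i+1} = (141 - m_{i+1}^2)/d_i, a_{i+1} = floor((a_0 + m_{i+1})/d_{i+1}):
  m_1 = 1*11 - 0 = 11, d_1 = (141 - 11^2)/1 = 20/1 = 20, a_1 = floor((11 + 11)/20) = 1.
  m_2 = 20*1 - 11 = 9, d_2 = (141 - 9^2)/20 = 60/20 = 3, a_2 = floor((11 + 9)/3) = 6.
  m_3 = 3*6 - 9 = 9, d_3 = (141 - 9^2)/3 = 60/3 = 20, a_3 = floor((11 + 9)/20) = 1.
  m_4 = 20*1 - 9 = 11, d_4 = (141 - 11^2)/20 = 20/20 = 1, a_4 = floor((11 + 11)/1) = 22.
  m_5 = 1*22 - 11 = 11, d_5 = (141 - 11^2)/1 = 20/1 = 20: (m_5, d_5) = (m_1, d_1) = (11, 20), so from here the quotients repeat a_1, ..., a_4; the period length is 4.
So sqrt(141) = [11; (1, 6, 1, 22)] with period length k = 4.
k is even, so the fundamental solution of x^2 - 141y^2 = 1 is (p_{k-1}, q_{k-1}) = (p_3, q_3); compute convergents through index 3.
Convergents (p_i = a_i*p_{i-1} + p_{i-2}, q_i = a_i*q_{i-1} + q_{i-2} with p_{-2}=0, p_{-1}=1, q_{-2}=1, q_{-1}=0):
  i=0: a_0=11, p_0 = 11*1 + 0 = 11, q_0 = 11*0 + 1 = 1.
  i=1: a_1=1, p_1 = 1*11 + 1 = 12, q_1 = 1*1 + 0 = 1.
  i=2: a_2=6, p_2 = 6*12 + 11 = 83, q_2 = 6*1 + 1 = 7.
  i=3: a_3=1, p_3 = 1*83 + 12 = 95, q_3 = 1*7 + 1 = 8.
Check: 95^2 - 141*8^2 = 9025 - 9024 = 1, so (x, y) = (95, 8) solves the equation, and by the theorem it is the least positive solution.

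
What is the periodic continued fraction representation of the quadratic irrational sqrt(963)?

[31; (31, 62)]

Write x_i = (sqrt(963) + m_i)/d_i with (m_0, d_0) = (0, 1). a_0 = floor(sqrt(963)) = 31, since 31^2 = 961 <= 963 < 1024 = 32^2.
Iterate m_{i+1} = d_i*a_i - m_i, d_{i+1} = (963 - m_{i+1}^2)/d_i, a_{i+1} = floor((a_0 + m_{i+1})/d_{i+1}):
  m_1 = 1*31 - 0 = 31, d_1 = (963 - 31^2)/1 = 2/1 = 2, a_1 = floor((31 + 31)/2) = 31.
  m_2 = 2*31 - 31 = 31, d_2 = (963 - 31^2)/2 = 2/2 = 1, a_2 = floor((31 + 31)/1) = 62.
  m_3 = 1*62 - 31 = 31, d_3 = (963 - 31^2)/1 = 2/1 = 2: (m_3, d_3) = (m_1, d_1) = (31, 2), so from here the quotients repeat a_1, a_2; the period length is 2.
Hence the expansion of sqrt(963) is a_0 = 31 followed by the repeating block 31, 62 (period 2).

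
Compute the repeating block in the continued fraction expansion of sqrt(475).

[21; (1, 3, 1, 6, 2, 6, 1, 3, 1, 42)]

Write x_i = (sqrt(475) + m_i)/d_i with (m_0, d_0) = (0, 1). a_0 = floor(sqrt(475)) = 21, since 21^2 = 441 <= 475 < 484 = 22^2.
Iterate m_{i+1} = d_i*a_i - m_i, d_{i+1} = (475 - m_{i+1}^2)/d_i, a_{i+1} = floor((a_0 + m_{i+1})/d_{i+1}):
  m_1 = 1*21 - 0 = 21, d_1 = (475 - 21^2)/1 = 34/1 = 34, a_1 = floor((21 + 21)/34) = 1.
  m_2 = 34*1 - 21 = 13, d_2 = (475 - 13^2)/34 = 306/34 = 9, a_2 = floor((21 + 13)/9) = 3.
  m_3 = 9*3 - 13 = 14, d_3 = (475 - 14^2)/9 = 279/9 = 31, a_3 = floor((21 + 14)/31) = 1.
  m_4 = 31*1 - 14 = 17, d_4 = (475 - 17^2)/31 = 186/31 = 6, a_4 = floor((21 + 17)/6) = 6.
  m_5 = 6*6 - 17 = 19, d_5 = (475 - 19^2)/6 = 114/6 = 19, a_5 = floor((21 + 19)/19) = 2.
  m_6 = 19*2 - 19 = 19, d_6 = (475 - 19^2)/19 = 114/19 = 6, a_6 = floor((21 + 19)/6) = 6.
  m_7 = 6*6 - 19 = 17, d_7 = (475 - 17^2)/6 = 186/6 = 31, a_7 = floor((21 + 17)/31) = 1.
  m_8 = 31*1 - 17 = 14, d_8 = (475 - 14^2)/31 = 279/31 = 9, a_8 = floor((21 + 14)/9) = 3.
  m_9 = 9*3 - 14 = 13, d_9 = (475 - 13^2)/9 = 306/9 = 34, a_9 = floor((21 + 13)/34) = 1.
  m_10 = 34*1 - 13 = 21, d_10 = (475 - 21^2)/34 = 34/34 = 1, a_10 = floor((21 + 21)/1) = 42.
  m_11 = 1*42 - 21 = 21, d_11 = (475 - 21^2)/1 = 34/1 = 34: (m_11, d_11) = (m_1, d_1) = (21, 34), so from here the quotients repeat a_1, ..., a_10; the period length is 10.
Hence the expansion of sqrt(475) is a_0 = 21 followed by the repeating block 1, 3, 1, 6, 2, 6, 1, 3, 1, 42 (period 10).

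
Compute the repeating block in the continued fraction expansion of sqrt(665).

Write x_i = (sqrt(665) + m_i)/d_i with (m_0, d_0) = (0, 1). a_0 = floor(sqrt(665)) = 25, since 25^2 = 625 <= 665 < 676 = 26^2.
Iterate m_{i+1} = d_i*a_i - m_i, d_{i+1} = (665 - m_{i+1}^2)/d_i, a_{i+1} = floor((a_0 + m_{i+1})/d_{i+1}):
  m_1 = 1*25 - 0 = 25, d_1 = (665 - 25^2)/1 = 40/1 = 40, a_1 = floor((25 + 25)/40) = 1.
  m_2 = 40*1 - 25 = 15, d_2 = (665 - 15^2)/40 = 440/40 = 11, a_2 = floor((25 + 15)/11) = 3.
  m_3 = 11*3 - 15 = 18, d_3 = (665 - 18^2)/11 = 341/11 = 31, a_3 = floor((25 + 18)/31) = 1.
  m_4 = 31*1 - 18 = 13, d_4 = (665 - 13^2)/31 = 496/31 = 16, a_4 = floor((25 + 13)/16) = 2.
  m_5 = 16*2 - 13 = 19, d_5 = (665 - 19^2)/16 = 304/16 = 19, a_5 = floor((25 + 19)/19) = 2.
  m_6 = 19*2 - 19 = 19, d_6 = (665 - 19^2)/19 = 304/19 = 16, a_6 = floor((25 + 19)/16) = 2.
  m_7 = 16*2 - 19 = 13, d_7 = (665 - 13^2)/16 = 496/16 = 31, a_7 = floor((25 + 13)/31) = 1.
  m_8 = 31*1 - 13 = 18, d_8 = (665 - 18^2)/31 = 341/31 = 11, a_8 = floor((25 + 18)/11) = 3.
  m_9 = 11*3 - 18 = 15, d_9 = (665 - 15^2)/11 = 440/11 = 40, a_9 = floor((25 + 15)/40) = 1.
  m_10 = 40*1 - 15 = 25, d_10 = (665 - 25^2)/40 = 40/40 = 1, a_10 = floor((25 + 25)/1) = 50.
  m_11 = 1*50 - 25 = 25, d_11 = (665 - 25^2)/1 = 40/1 = 40: (m_11, d_11) = (m_1, d_1) = (25, 40), so from here the quotients repeat a_1, ..., a_10; the period length is 10.
Hence the expansion of sqrt(665) is a_0 = 25 followed by the repeating block 1, 3, 1, 2, 2, 2, 1, 3, 1, 50 (period 10).

[25; (1, 3, 1, 2, 2, 2, 1, 3, 1, 50)]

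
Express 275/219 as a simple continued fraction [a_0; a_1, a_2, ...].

Run the Euclidean algorithm on 275 and 219; the successive quotients are the partial quotients a_0, a_1, ... (each step inverts the fractional part left over by the previous one):
  275 = 1*219 + 56, so a_0 = 1.
  219 = 3*56 + 51, so a_1 = 3.
  56 = 1*51 + 5, so a_2 = 1.
  51 = 10*5 + 1, so a_3 = 10.
  5 = 5*1 + 0, so a_4 = 5.
The remainder reaches 0 after 5 divisions, so the expansion has 5 partial quotients, read off in order.

[1; 3, 1, 10, 5]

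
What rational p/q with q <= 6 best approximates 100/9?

Expand x = 100/9 as a continued fraction with the Euclidean algorithm:
  100 = 11*9 + 1, so a_0 = 11.
  9 = 9*1 + 0, so a_1 = 9.
so x = [11; 9].
Convergents (p_i = a_i*p_{i-1} + p_{i-2}, q_i = a_i*q_{i-1} + q_{i-2} with p_{-2}=0, p_{-1}=1, q_{-2}=1, q_{-1}=0), until the denominator exceeds 6:
  i=0: a_0=11, p_0 = 11*1 + 0 = 11, q_0 = 11*0 + 1 = 1.
  i=1: a_1=9, p_1 = 9*11 + 1 = 100, q_1 = 9*1 + 0 = 9.
q_1 = 9 > 6, so the last convergent with denominator <= 6 is p_0/q_0 = 11/1.
The closest fraction with denominator <= 6 is either p_0/q_0 or the intermediate fraction (k*p_0 + p_{-1})/(k*q_0 + q_{-1}) with the largest k >= 1 whose denominator stays <= 6; these approach x as k grows, and every other convergent or intermediate fraction in range is farther away.
Largest k: floor((6 - q_{-1})/q_0) = floor((6 - 0)/1) = 6 (using the seeds p_{-1} = 1, q_{-1} = 0).
That gives (6*11 + 1)/(6*1 + 0) = 67/6.
Compare the errors: |x - 11/1| = |100*1 - 11*9|/(9*1) = 1/9, and |x - 67/6| = |100*6 - 67*9|/(9*6) = 3/54.
Cross-multiplying, 3*9 = 27 < 54 = 1*54, so 3/54 is smaller: the intermediate fraction 67/6 is closer to x than 11/1.

67/6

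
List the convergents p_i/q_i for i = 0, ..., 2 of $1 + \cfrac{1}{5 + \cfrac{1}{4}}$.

Using the convergent recurrence p_i = a_i*p_{i-1} + p_{i-2}, q_i = a_i*q_{i-1} + q_{i-2} with p_{-2}=0, p_{-1}=1, q_{-2}=1, q_{-1}=0:
  i=0: a_0=1, p_0 = 1*1 + 0 = 1, q_0 = 1*0 + 1 = 1.
  i=1: a_1=5, p_1 = 5*1 + 1 = 6, q_1 = 5*1 + 0 = 5.
  i=2: a_2=4, p_2 = 4*6 + 1 = 25, q_2 = 4*5 + 1 = 21.

1/1, 6/5, 25/21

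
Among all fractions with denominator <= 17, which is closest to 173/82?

19/9

Expand x = 173/82 as a continued fraction with the Euclidean algorithm:
  173 = 2*82 + 9, so a_0 = 2.
  82 = 9*9 + 1, so a_1 = 9.
  9 = 9*1 + 0, so a_2 = 9.
so x = [2; 9, 9].
Convergents (p_i = a_i*p_{i-1} + p_{i-2}, q_i = a_i*q_{i-1} + q_{i-2} with p_{-2}=0, p_{-1}=1, q_{-2}=1, q_{-1}=0), until the denominator exceeds 17:
  i=0: a_0=2, p_0 = 2*1 + 0 = 2, q_0 = 2*0 + 1 = 1.
  i=1: a_1=9, p_1 = 9*2 + 1 = 19, q_1 = 9*1 + 0 = 9.
  i=2: a_2=9, p_2 = 9*19 + 2 = 173, q_2 = 9*9 + 1 = 82.
q_2 = 82 > 17, so the last convergent with denominator <= 17 is p_1/q_1 = 19/9.
The closest fraction with denominator <= 17 is either p_1/q_1 or the intermediate fraction (k*p_1 + p_0)/(k*q_1 + q_0) with the largest k >= 1 whose denominator stays <= 17; these approach x as k grows, and every other convergent or intermediate fraction in range is farther away.
Largest k: floor((17 - q_0)/q_1) = floor((17 - 1)/9) = 1.
That gives (1*19 + 2)/(1*9 + 1) = 21/10.
Compare the errors: |x - 19/9| = |173*9 - 19*82|/(82*9) = 1/738, and |x - 21/10| = |173*10 - 21*82|/(82*10) = 8/820.
Cross-multiplying, 1*820 = 820 < 5904 = 8*738, so 1/738 is smaller: the convergent 19/9 is closer to x than 21/10.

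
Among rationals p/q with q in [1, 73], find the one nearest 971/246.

Expand x = 971/246 as a continued fraction with the Euclidean algorithm:
  971 = 3*246 + 233, so a_0 = 3.
  246 = 1*233 + 13, so a_1 = 1.
  233 = 17*13 + 12, so a_2 = 17.
  13 = 1*12 + 1, so a_3 = 1.
  12 = 12*1 + 0, so a_4 = 12.
so x = [3; 1, 17, 1, 12].
Convergents (p_i = a_i*p_{i-1} + p_{i-2}, q_i = a_i*q_{i-1} + q_{i-2} with p_{-2}=0, p_{-1}=1, q_{-2}=1, q_{-1}=0), until the denominator exceeds 73:
  i=0: a_0=3, p_0 = 3*1 + 0 = 3, q_0 = 3*0 + 1 = 1.
  i=1: a_1=1, p_1 = 1*3 + 1 = 4, q_1 = 1*1 + 0 = 1.
  i=2: a_2=17, p_2 = 17*4 + 3 = 71, q_2 = 17*1 + 1 = 18.
  i=3: a_3=1, p_3 = 1*71 + 4 = 75, q_3 = 1*18 + 1 = 19.
  i=4: a_4=12, p_4 = 12*75 + 71 = 971, q_4 = 12*19 + 18 = 246.
q_4 = 246 > 73, so the last convergent with denominator <= 73 is p_3/q_3 = 75/19.
The closest fraction with denominator <= 73 is either p_3/q_3 or the intermediate fraction (k*p_3 + p_2)/(k*q_3 + q_2) with the largest k >= 1 whose denominator stays <= 73; these approach x as k grows, and every other convergent or intermediate fraction in range is farther away.
Largest k: floor((73 - q_2)/q_3) = floor((73 - 18)/19) = 2.
That gives (2*75 + 71)/(2*19 + 18) = 221/56.
Compare the errors: |x - 75/19| = |971*19 - 75*246|/(246*19) = 1/4674, and |x - 221/56| = |971*56 - 221*246|/(246*56) = 10/13776.
Cross-multiplying, 1*13776 = 13776 < 46740 = 10*4674, so 1/4674 is smaller: the convergent 75/19 is closer to x than 221/56.

75/19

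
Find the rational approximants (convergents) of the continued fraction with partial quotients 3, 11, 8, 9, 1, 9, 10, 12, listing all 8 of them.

Using the convergent recurrence p_i = a_i*p_{i-1} + p_{i-2}, q_i = a_i*q_{i-1} + q_{i-2} with p_{-2}=0, p_{-1}=1, q_{-2}=1, q_{-1}=0:
  i=0: a_0=3, p_0 = 3*1 + 0 = 3, q_0 = 3*0 + 1 = 1.
  i=1: a_1=11, p_1 = 11*3 + 1 = 34, q_1 = 11*1 + 0 = 11.
  i=2: a_2=8, p_2 = 8*34 + 3 = 275, q_2 = 8*11 + 1 = 89.
  i=3: a_3=9, p_3 = 9*275 + 34 = 2509, q_3 = 9*89 + 11 = 812.
  i=4: a_4=1, p_4 = 1*2509 + 275 = 2784, q_4 = 1*812 + 89 = 901.
  i=5: a_5=9, p_5 = 9*2784 + 2509 = 27565, q_5 = 9*901 + 812 = 8921.
  i=6: a_6=10, p_6 = 10*27565 + 2784 = 278434, q_6 = 10*8921 + 901 = 90111.
  i=7: a_7=12, p_7 = 12*278434 + 27565 = 3368773, q_7 = 12*90111 + 8921 = 1090253.

3/1, 34/11, 275/89, 2509/812, 2784/901, 27565/8921, 278434/90111, 3368773/1090253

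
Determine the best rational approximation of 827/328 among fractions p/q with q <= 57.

Expand x = 827/328 as a continued fraction with the Euclidean algorithm:
  827 = 2*328 + 171, so a_0 = 2.
  328 = 1*171 + 157, so a_1 = 1.
  171 = 1*157 + 14, so a_2 = 1.
  157 = 11*14 + 3, so a_3 = 11.
  14 = 4*3 + 2, so a_4 = 4.
  3 = 1*2 + 1, so a_5 = 1.
  2 = 2*1 + 0, so a_6 = 2.
so x = [2; 1, 1, 11, 4, 1, 2].
Convergents (p_i = a_i*p_{i-1} + p_{i-2}, q_i = a_i*q_{i-1} + q_{i-2} with p_{-2}=0, p_{-1}=1, q_{-2}=1, q_{-1}=0), until the denominator exceeds 57:
  i=0: a_0=2, p_0 = 2*1 + 0 = 2, q_0 = 2*0 + 1 = 1.
  i=1: a_1=1, p_1 = 1*2 + 1 = 3, q_1 = 1*1 + 0 = 1.
  i=2: a_2=1, p_2 = 1*3 + 2 = 5, q_2 = 1*1 + 1 = 2.
  i=3: a_3=11, p_3 = 11*5 + 3 = 58, q_3 = 11*2 + 1 = 23.
  i=4: a_4=4, p_4 = 4*58 + 5 = 237, q_4 = 4*23 + 2 = 94.
q_4 = 94 > 57, so the last convergent with denominator <= 57 is p_3/q_3 = 58/23.
The closest fraction with denominator <= 57 is either p_3/q_3 or the intermediate fraction (k*p_3 + p_2)/(k*q_3 + q_2) with the largest k >= 1 whose denominator stays <= 57; these approach x as k grows, and every other convergent or intermediate fraction in range is farther away.
Largest k: floor((57 - q_2)/q_3) = floor((57 - 2)/23) = 2.
That gives (2*58 + 5)/(2*23 + 2) = 121/48.
Compare the errors: |x - 58/23| = |827*23 - 58*328|/(328*23) = 3/7544, and |x - 121/48| = |827*48 - 121*328|/(328*48) = 8/15744.
Cross-multiplying, 3*15744 = 47232 < 60352 = 8*7544, so 3/7544 is smaller: the convergent 58/23 is closer to x than 121/48.

58/23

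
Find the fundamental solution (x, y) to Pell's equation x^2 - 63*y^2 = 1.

(x, y) = (8, 1)

First expand sqrt(63) as a continued fraction. With x_i = (sqrt(63) + m_i)/d_i and (m_0, d_0) = (0, 1): a_0 = floor(sqrt(63)) = 7, since 7^2 = 49 <= 63 < 64 = 8^2.
Iterate m_{i+1} = d_i*a_i - m_i, d_{i+1} = (63 - m_{i+1}^2)/d_i, a_{i+1} = floor((a_0 + m_{i+1})/d_{i+1}):
  m_1 = 1*7 - 0 = 7, d_1 = (63 - 7^2)/1 = 14/1 = 14, a_1 = floor((7 + 7)/14) = 1.
  m_2 = 14*1 - 7 = 7, d_2 = (63 - 7^2)/14 = 14/14 = 1, a_2 = floor((7 + 7)/1) = 14.
  m_3 = 1*14 - 7 = 7, d_3 = (63 - 7^2)/1 = 14/1 = 14: (m_3, d_3) = (m_1, d_1) = (7, 14), so from here the quotients repeat a_1, a_2; the period length is 2.
So sqrt(63) = [7; (1, 14)] with period length k = 2.
k is even, so the fundamental solution of x^2 - 63y^2 = 1 is (p_{k-1}, q_{k-1}) = (p_1, q_1); compute convergents through index 1.
Convergents (p_i = a_i*p_{i-1} + p_{i-2}, q_i = a_i*q_{i-1} + q_{i-2} with p_{-2}=0, p_{-1}=1, q_{-2}=1, q_{-1}=0):
  i=0: a_0=7, p_0 = 7*1 + 0 = 7, q_0 = 7*0 + 1 = 1.
  i=1: a_1=1, p_1 = 1*7 + 1 = 8, q_1 = 1*1 + 0 = 1.
Check: 8^2 - 63*1^2 = 64 - 63 = 1, so (x, y) = (8, 1) solves the equation, and by the theorem it is the least positive solution.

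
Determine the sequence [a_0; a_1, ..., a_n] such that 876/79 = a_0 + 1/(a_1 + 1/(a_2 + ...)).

Run the Euclidean algorithm on 876 and 79; the successive quotients are the partial quotients a_0, a_1, ... (each step inverts the fractional part left over by the previous one):
  876 = 11*79 + 7, so a_0 = 11.
  79 = 11*7 + 2, so a_1 = 11.
  7 = 3*2 + 1, so a_2 = 3.
  2 = 2*1 + 0, so a_3 = 2.
The remainder reaches 0 after 4 divisions, so the expansion has 4 partial quotients, read off in order.

[11; 11, 3, 2]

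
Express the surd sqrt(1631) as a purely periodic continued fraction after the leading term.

Write x_i = (sqrt(1631) + m_i)/d_i with (m_0, d_0) = (0, 1). a_0 = floor(sqrt(1631)) = 40, since 40^2 = 1600 <= 1631 < 1681 = 41^2.
Iterate m_{i+1} = d_i*a_i - m_i, d_{i+1} = (1631 - m_{i+1}^2)/d_i, a_{i+1} = floor((a_0 + m_{i+1})/d_{i+1}):
  m_1 = 1*40 - 0 = 40, d_1 = (1631 - 40^2)/1 = 31/1 = 31, a_1 = floor((40 + 40)/31) = 2.
  m_2 = 31*2 - 40 = 22, d_2 = (1631 - 22^2)/31 = 1147/31 = 37, a_2 = floor((40 + 22)/37) = 1.
  m_3 = 37*1 - 22 = 15, d_3 = (1631 - 15^2)/37 = 1406/37 = 38, a_3 = floor((40 + 15)/38) = 1.
  m_4 = 38*1 - 15 = 23, d_4 = (1631 - 23^2)/38 = 1102/38 = 29, a_4 = floor((40 + 23)/29) = 2.
  m_5 = 29*2 - 23 = 35, d_5 = (1631 - 35^2)/29 = 406/29 = 14, a_5 = floor((40 + 35)/14) = 5.
  m_6 = 14*5 - 35 = 35, d_6 = (1631 - 35^2)/14 = 406/14 = 29, a_6 = floor((40 + 35)/29) = 2.
  m_7 = 29*2 - 35 = 23, d_7 = (1631 - 23^2)/29 = 1102/29 = 38, a_7 = floor((40 + 23)/38) = 1.
  m_8 = 38*1 - 23 = 15, d_8 = (1631 - 15^2)/38 = 1406/38 = 37, a_8 = floor((40 + 15)/37) = 1.
  m_9 = 37*1 - 15 = 22, d_9 = (1631 - 22^2)/37 = 1147/37 = 31, a_9 = floor((40 + 22)/31) = 2.
  m_10 = 31*2 - 22 = 40, d_10 = (1631 - 40^2)/31 = 31/31 = 1, a_10 = floor((40 + 40)/1) = 80.
  m_11 = 1*80 - 40 = 40, d_11 = (1631 - 40^2)/1 = 31/1 = 31: (m_11, d_11) = (m_1, d_1) = (40, 31), so from here the quotients repeat a_1, ..., a_10; the period length is 10.
Hence the expansion of sqrt(1631) is a_0 = 40 followed by the repeating block 2, 1, 1, 2, 5, 2, 1, 1, 2, 80 (period 10).

[40; (2, 1, 1, 2, 5, 2, 1, 1, 2, 80)]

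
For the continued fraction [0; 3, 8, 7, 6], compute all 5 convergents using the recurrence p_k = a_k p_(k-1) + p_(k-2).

Using the convergent recurrence p_i = a_i*p_{i-1} + p_{i-2}, q_i = a_i*q_{i-1} + q_{i-2} with p_{-2}=0, p_{-1}=1, q_{-2}=1, q_{-1}=0:
  i=0: a_0=0, p_0 = 0*1 + 0 = 0, q_0 = 0*0 + 1 = 1.
  i=1: a_1=3, p_1 = 3*0 + 1 = 1, q_1 = 3*1 + 0 = 3.
  i=2: a_2=8, p_2 = 8*1 + 0 = 8, q_2 = 8*3 + 1 = 25.
  i=3: a_3=7, p_3 = 7*8 + 1 = 57, q_3 = 7*25 + 3 = 178.
  i=4: a_4=6, p_4 = 6*57 + 8 = 350, q_4 = 6*178 + 25 = 1093.

0/1, 1/3, 8/25, 57/178, 350/1093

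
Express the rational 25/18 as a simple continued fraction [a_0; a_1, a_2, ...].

[1; 2, 1, 1, 3]

Run the Euclidean algorithm on 25 and 18; the successive quotients are the partial quotients a_0, a_1, ... (each step inverts the fractional part left over by the previous one):
  25 = 1*18 + 7, so a_0 = 1.
  18 = 2*7 + 4, so a_1 = 2.
  7 = 1*4 + 3, so a_2 = 1.
  4 = 1*3 + 1, so a_3 = 1.
  3 = 3*1 + 0, so a_4 = 3.
The remainder reaches 0 after 5 divisions, so the expansion has 5 partial quotients, read off in order.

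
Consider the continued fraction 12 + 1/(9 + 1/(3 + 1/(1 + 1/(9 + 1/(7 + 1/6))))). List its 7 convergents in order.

12/1, 109/9, 339/28, 448/37, 4371/361, 31045/2564, 190641/15745

Using the convergent recurrence p_i = a_i*p_{i-1} + p_{i-2}, q_i = a_i*q_{i-1} + q_{i-2} with p_{-2}=0, p_{-1}=1, q_{-2}=1, q_{-1}=0:
  i=0: a_0=12, p_0 = 12*1 + 0 = 12, q_0 = 12*0 + 1 = 1.
  i=1: a_1=9, p_1 = 9*12 + 1 = 109, q_1 = 9*1 + 0 = 9.
  i=2: a_2=3, p_2 = 3*109 + 12 = 339, q_2 = 3*9 + 1 = 28.
  i=3: a_3=1, p_3 = 1*339 + 109 = 448, q_3 = 1*28 + 9 = 37.
  i=4: a_4=9, p_4 = 9*448 + 339 = 4371, q_4 = 9*37 + 28 = 361.
  i=5: a_5=7, p_5 = 7*4371 + 448 = 31045, q_5 = 7*361 + 37 = 2564.
  i=6: a_6=6, p_6 = 6*31045 + 4371 = 190641, q_6 = 6*2564 + 361 = 15745.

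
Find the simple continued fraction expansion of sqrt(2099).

[45; (1, 4, 2, 2, 45, 2, 2, 4, 1, 90)]

Write x_i = (sqrt(2099) + m_i)/d_i with (m_0, d_0) = (0, 1). a_0 = floor(sqrt(2099)) = 45, since 45^2 = 2025 <= 2099 < 2116 = 46^2.
Iterate m_{i+1} = d_i*a_i - m_i, d_{i+1} = (2099 - m_{i+1}^2)/d_i, a_{i+1} = floor((a_0 + m_{i+1})/d_{i+1}):
  m_1 = 1*45 - 0 = 45, d_1 = (2099 - 45^2)/1 = 74/1 = 74, a_1 = floor((45 + 45)/74) = 1.
  m_2 = 74*1 - 45 = 29, d_2 = (2099 - 29^2)/74 = 1258/74 = 17, a_2 = floor((45 + 29)/17) = 4.
  m_3 = 17*4 - 29 = 39, d_3 = (2099 - 39^2)/17 = 578/17 = 34, a_3 = floor((45 + 39)/34) = 2.
  m_4 = 34*2 - 39 = 29, d_4 = (2099 - 29^2)/34 = 1258/34 = 37, a_4 = floor((45 + 29)/37) = 2.
  m_5 = 37*2 - 29 = 45, d_5 = (2099 - 45^2)/37 = 74/37 = 2, a_5 = floor((45 + 45)/2) = 45.
  m_6 = 2*45 - 45 = 45, d_6 = (2099 - 45^2)/2 = 74/2 = 37, a_6 = floor((45 + 45)/37) = 2.
  m_7 = 37*2 - 45 = 29, d_7 = (2099 - 29^2)/37 = 1258/37 = 34, a_7 = floor((45 + 29)/34) = 2.
  m_8 = 34*2 - 29 = 39, d_8 = (2099 - 39^2)/34 = 578/34 = 17, a_8 = floor((45 + 39)/17) = 4.
  m_9 = 17*4 - 39 = 29, d_9 = (2099 - 29^2)/17 = 1258/17 = 74, a_9 = floor((45 + 29)/74) = 1.
  m_10 = 74*1 - 29 = 45, d_10 = (2099 - 45^2)/74 = 74/74 = 1, a_10 = floor((45 + 45)/1) = 90.
  m_11 = 1*90 - 45 = 45, d_11 = (2099 - 45^2)/1 = 74/1 = 74: (m_11, d_11) = (m_1, d_1) = (45, 74), so from here the quotients repeat a_1, ..., a_10; the period length is 10.
Hence the expansion of sqrt(2099) is a_0 = 45 followed by the repeating block 1, 4, 2, 2, 45, 2, 2, 4, 1, 90 (period 10).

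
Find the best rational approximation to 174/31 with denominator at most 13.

Expand x = 174/31 as a continued fraction with the Euclidean algorithm:
  174 = 5*31 + 19, so a_0 = 5.
  31 = 1*19 + 12, so a_1 = 1.
  19 = 1*12 + 7, so a_2 = 1.
  12 = 1*7 + 5, so a_3 = 1.
  7 = 1*5 + 2, so a_4 = 1.
  5 = 2*2 + 1, so a_5 = 2.
  2 = 2*1 + 0, so a_6 = 2.
so x = [5; 1, 1, 1, 1, 2, 2].
Convergents (p_i = a_i*p_{i-1} + p_{i-2}, q_i = a_i*q_{i-1} + q_{i-2} with p_{-2}=0, p_{-1}=1, q_{-2}=1, q_{-1}=0), until the denominator exceeds 13:
  i=0: a_0=5, p_0 = 5*1 + 0 = 5, q_0 = 5*0 + 1 = 1.
  i=1: a_1=1, p_1 = 1*5 + 1 = 6, q_1 = 1*1 + 0 = 1.
  i=2: a_2=1, p_2 = 1*6 + 5 = 11, q_2 = 1*1 + 1 = 2.
  i=3: a_3=1, p_3 = 1*11 + 6 = 17, q_3 = 1*2 + 1 = 3.
  i=4: a_4=1, p_4 = 1*17 + 11 = 28, q_4 = 1*3 + 2 = 5.
  i=5: a_5=2, p_5 = 2*28 + 17 = 73, q_5 = 2*5 + 3 = 13.
  i=6: a_6=2, p_6 = 2*73 + 28 = 174, q_6 = 2*13 + 5 = 31.
q_6 = 31 > 13, so the last convergent with denominator <= 13 is p_5/q_5 = 73/13.
The closest fraction with denominator <= 13 is either p_5/q_5 or the intermediate fraction (k*p_5 + p_4)/(k*q_5 + q_4) with the largest k >= 1 whose denominator stays <= 13; these approach x as k grows, and every other convergent or intermediate fraction in range is farther away.
Largest k: floor((13 - q_4)/q_5) = floor((13 - 5)/13) = 0.
Since k = 0, no intermediate fraction beyond p_5/q_5 has denominator <= 13, so the convergent 73/13 is the closest (its error is |174*13 - 73*31|/(31*13) = 1/403).

73/13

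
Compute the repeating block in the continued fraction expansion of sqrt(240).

Write x_i = (sqrt(240) + m_i)/d_i with (m_0, d_0) = (0, 1). a_0 = floor(sqrt(240)) = 15, since 15^2 = 225 <= 240 < 256 = 16^2.
Iterate m_{i+1} = d_i*a_i - m_i, d_{i+1} = (240 - m_{i+1}^2)/d_i, a_{i+1} = floor((a_0 + m_{i+1})/d_{i+1}):
  m_1 = 1*15 - 0 = 15, d_1 = (240 - 15^2)/1 = 15/1 = 15, a_1 = floor((15 + 15)/15) = 2.
  m_2 = 15*2 - 15 = 15, d_2 = (240 - 15^2)/15 = 15/15 = 1, a_2 = floor((15 + 15)/1) = 30.
  m_3 = 1*30 - 15 = 15, d_3 = (240 - 15^2)/1 = 15/1 = 15: (m_3, d_3) = (m_1, d_1) = (15, 15), so from here the quotients repeat a_1, a_2; the period length is 2.
Hence the expansion of sqrt(240) is a_0 = 15 followed by the repeating block 2, 30 (period 2).

[15; (2, 30)]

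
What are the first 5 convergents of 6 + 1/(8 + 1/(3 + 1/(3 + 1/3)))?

Using the convergent recurrence p_i = a_i*p_{i-1} + p_{i-2}, q_i = a_i*q_{i-1} + q_{i-2} with p_{-2}=0, p_{-1}=1, q_{-2}=1, q_{-1}=0:
  i=0: a_0=6, p_0 = 6*1 + 0 = 6, q_0 = 6*0 + 1 = 1.
  i=1: a_1=8, p_1 = 8*6 + 1 = 49, q_1 = 8*1 + 0 = 8.
  i=2: a_2=3, p_2 = 3*49 + 6 = 153, q_2 = 3*8 + 1 = 25.
  i=3: a_3=3, p_3 = 3*153 + 49 = 508, q_3 = 3*25 + 8 = 83.
  i=4: a_4=3, p_4 = 3*508 + 153 = 1677, q_4 = 3*83 + 25 = 274.

6/1, 49/8, 153/25, 508/83, 1677/274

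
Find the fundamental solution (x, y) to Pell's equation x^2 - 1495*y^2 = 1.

(x, y) = (116, 3)

First expand sqrt(1495) as a continued fraction. With x_i = (sqrt(1495) + m_i)/d_i and (m_0, d_0) = (0, 1): a_0 = floor(sqrt(1495)) = 38, since 38^2 = 1444 <= 1495 < 1521 = 39^2.
Iterate m_{i+1} = d_i*a_i - m_i, d_{i+1} = (1495 - m_{i+1}^2)/d_i, a_{i+1} = floor((a_0 + m_{i+1})/d_{i+1}):
  m_1 = 1*38 - 0 = 38, d_1 = (1495 - 38^2)/1 = 51/1 = 51, a_1 = floor((38 + 38)/51) = 1.
  m_2 = 51*1 - 38 = 13, d_2 = (1495 - 13^2)/51 = 1326/51 = 26, a_2 = floor((38 + 13)/26) = 1.
  m_3 = 26*1 - 13 = 13, d_3 = (1495 - 13^2)/26 = 1326/26 = 51, a_3 = floor((38 + 13)/51) = 1.
  m_4 = 51*1 - 13 = 38, d_4 = (1495 - 38^2)/51 = 51/51 = 1, a_4 = floor((38 + 38)/1) = 76.
  m_5 = 1*76 - 38 = 38, d_5 = (1495 - 38^2)/1 = 51/1 = 51: (m_5, d_5) = (m_1, d_1) = (38, 51), so from here the quotients repeat a_1, ..., a_4; the period length is 4.
So sqrt(1495) = [38; (1, 1, 1, 76)] with period length k = 4.
k is even, so the fundamental solution of x^2 - 1495y^2 = 1 is (p_{k-1}, q_{k-1}) = (p_3, q_3); compute convergents through index 3.
Convergents (p_i = a_i*p_{i-1} + p_{i-2}, q_i = a_i*q_{i-1} + q_{i-2} with p_{-2}=0, p_{-1}=1, q_{-2}=1, q_{-1}=0):
  i=0: a_0=38, p_0 = 38*1 + 0 = 38, q_0 = 38*0 + 1 = 1.
  i=1: a_1=1, p_1 = 1*38 + 1 = 39, q_1 = 1*1 + 0 = 1.
  i=2: a_2=1, p_2 = 1*39 + 38 = 77, q_2 = 1*1 + 1 = 2.
  i=3: a_3=1, p_3 = 1*77 + 39 = 116, q_3 = 1*2 + 1 = 3.
Check: 116^2 - 1495*3^2 = 13456 - 13455 = 1, so (x, y) = (116, 3) solves the equation, and by the theorem it is the least positive solution.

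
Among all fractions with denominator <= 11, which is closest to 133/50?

Expand x = 133/50 as a continued fraction with the Euclidean algorithm:
  133 = 2*50 + 33, so a_0 = 2.
  50 = 1*33 + 17, so a_1 = 1.
  33 = 1*17 + 16, so a_2 = 1.
  17 = 1*16 + 1, so a_3 = 1.
  16 = 16*1 + 0, so a_4 = 16.
so x = [2; 1, 1, 1, 16].
Convergents (p_i = a_i*p_{i-1} + p_{i-2}, q_i = a_i*q_{i-1} + q_{i-2} with p_{-2}=0, p_{-1}=1, q_{-2}=1, q_{-1}=0), until the denominator exceeds 11:
  i=0: a_0=2, p_0 = 2*1 + 0 = 2, q_0 = 2*0 + 1 = 1.
  i=1: a_1=1, p_1 = 1*2 + 1 = 3, q_1 = 1*1 + 0 = 1.
  i=2: a_2=1, p_2 = 1*3 + 2 = 5, q_2 = 1*1 + 1 = 2.
  i=3: a_3=1, p_3 = 1*5 + 3 = 8, q_3 = 1*2 + 1 = 3.
  i=4: a_4=16, p_4 = 16*8 + 5 = 133, q_4 = 16*3 + 2 = 50.
q_4 = 50 > 11, so the last convergent with denominator <= 11 is p_3/q_3 = 8/3.
The closest fraction with denominator <= 11 is either p_3/q_3 or the intermediate fraction (k*p_3 + p_2)/(k*q_3 + q_2) with the largest k >= 1 whose denominator stays <= 11; these approach x as k grows, and every other convergent or intermediate fraction in range is farther away.
Largest k: floor((11 - q_2)/q_3) = floor((11 - 2)/3) = 3.
That gives (3*8 + 5)/(3*3 + 2) = 29/11.
Compare the errors: |x - 8/3| = |133*3 - 8*50|/(50*3) = 1/150, and |x - 29/11| = |133*11 - 29*50|/(50*11) = 13/550.
Cross-multiplying, 1*550 = 550 < 1950 = 13*150, so 1/150 is smaller: the convergent 8/3 is closer to x than 29/11.

8/3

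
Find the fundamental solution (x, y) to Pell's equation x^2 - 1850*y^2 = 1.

(x, y) = (3699, 86)

First expand sqrt(1850) as a continued fraction. With x_i = (sqrt(1850) + m_i)/d_i and (m_0, d_0) = (0, 1): a_0 = floor(sqrt(1850)) = 43, since 43^2 = 1849 <= 1850 < 1936 = 44^2.
Iterate m_{i+1} = d_i*a_i - m_i, d_{i+1} = (1850 - m_{i+1}^2)/d_i, a_{i+1} = floor((a_0 + m_{i+1})/d_{i+1}):
  m_1 = 1*43 - 0 = 43, d_1 = (1850 - 43^2)/1 = 1/1 = 1, a_1 = floor((43 + 43)/1) = 86.
  m_2 = 1*86 - 43 = 43, d_2 = (1850 - 43^2)/1 = 1/1 = 1: (m_2, d_2) = (m_1, d_1) = (43, 1), so from here the quotient a_1 repeats; the period length is 1.
So sqrt(1850) = [43; (86)] with period length k = 1.
k is odd, so (p_{k-1}, q_{k-1}) only solves x^2 - 1850y^2 = -1 and the fundamental solution of x^2 - 1850y^2 = 1 is (p_{2k-1}, q_{2k-1}) = (p_1, q_1); compute convergents through index 1, running through the period twice.
Convergents (p_i = a_i*p_{i-1} + p_{i-2}, q_i = a_i*q_{i-1} + q_{i-2} with p_{-2}=0, p_{-1}=1, q_{-2}=1, q_{-1}=0):
  i=0: a_0=43, p_0 = 43*1 + 0 = 43, q_0 = 43*0 + 1 = 1.
  i=1: a_1=86, p_1 = 86*43 + 1 = 3699, q_1 = 86*1 + 0 = 86.
Indeed p_0^2 - 1850*q_0^2 = 1849 - 1850 = -1, not +1.
Check: 3699^2 - 1850*86^2 = 13682601 - 13682600 = 1, so (x, y) = (3699, 86) solves the equation, and by the theorem it is the least positive solution.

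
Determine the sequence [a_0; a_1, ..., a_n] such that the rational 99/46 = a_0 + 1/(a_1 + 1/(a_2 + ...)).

[2; 6, 1, 1, 3]

Run the Euclidean algorithm on 99 and 46; the successive quotients are the partial quotients a_0, a_1, ... (each step inverts the fractional part left over by the previous one):
  99 = 2*46 + 7, so a_0 = 2.
  46 = 6*7 + 4, so a_1 = 6.
  7 = 1*4 + 3, so a_2 = 1.
  4 = 1*3 + 1, so a_3 = 1.
  3 = 3*1 + 0, so a_4 = 3.
The remainder reaches 0 after 5 divisions, so the expansion has 5 partial quotients, read off in order.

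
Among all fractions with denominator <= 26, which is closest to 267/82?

75/23

Expand x = 267/82 as a continued fraction with the Euclidean algorithm:
  267 = 3*82 + 21, so a_0 = 3.
  82 = 3*21 + 19, so a_1 = 3.
  21 = 1*19 + 2, so a_2 = 1.
  19 = 9*2 + 1, so a_3 = 9.
  2 = 2*1 + 0, so a_4 = 2.
so x = [3; 3, 1, 9, 2].
Convergents (p_i = a_i*p_{i-1} + p_{i-2}, q_i = a_i*q_{i-1} + q_{i-2} with p_{-2}=0, p_{-1}=1, q_{-2}=1, q_{-1}=0), until the denominator exceeds 26:
  i=0: a_0=3, p_0 = 3*1 + 0 = 3, q_0 = 3*0 + 1 = 1.
  i=1: a_1=3, p_1 = 3*3 + 1 = 10, q_1 = 3*1 + 0 = 3.
  i=2: a_2=1, p_2 = 1*10 + 3 = 13, q_2 = 1*3 + 1 = 4.
  i=3: a_3=9, p_3 = 9*13 + 10 = 127, q_3 = 9*4 + 3 = 39.
q_3 = 39 > 26, so the last convergent with denominator <= 26 is p_2/q_2 = 13/4.
The closest fraction with denominator <= 26 is either p_2/q_2 or the intermediate fraction (k*p_2 + p_1)/(k*q_2 + q_1) with the largest k >= 1 whose denominator stays <= 26; these approach x as k grows, and every other convergent or intermediate fraction in range is farther away.
Largest k: floor((26 - q_1)/q_2) = floor((26 - 3)/4) = 5.
That gives (5*13 + 10)/(5*4 + 3) = 75/23.
Compare the errors: |x - 13/4| = |267*4 - 13*82|/(82*4) = 2/328, and |x - 75/23| = |267*23 - 75*82|/(82*23) = 9/1886.
Cross-multiplying, 9*328 = 2952 < 3772 = 2*1886, so 9/1886 is smaller: the intermediate fraction 75/23 is closer to x than 13/4.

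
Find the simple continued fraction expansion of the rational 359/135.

Run the Euclidean algorithm on 359 and 135; the successive quotients are the partial quotients a_0, a_1, ... (each step inverts the fractional part left over by the previous one):
  359 = 2*135 + 89, so a_0 = 2.
  135 = 1*89 + 46, so a_1 = 1.
  89 = 1*46 + 43, so a_2 = 1.
  46 = 1*43 + 3, so a_3 = 1.
  43 = 14*3 + 1, so a_4 = 14.
  3 = 3*1 + 0, so a_5 = 3.
The remainder reaches 0 after 6 divisions, so the expansion has 6 partial quotients, read off in order.

[2; 1, 1, 1, 14, 3]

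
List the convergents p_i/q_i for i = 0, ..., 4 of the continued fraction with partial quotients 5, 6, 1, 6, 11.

Using the convergent recurrence p_i = a_i*p_{i-1} + p_{i-2}, q_i = a_i*q_{i-1} + q_{i-2} with p_{-2}=0, p_{-1}=1, q_{-2}=1, q_{-1}=0:
  i=0: a_0=5, p_0 = 5*1 + 0 = 5, q_0 = 5*0 + 1 = 1.
  i=1: a_1=6, p_1 = 6*5 + 1 = 31, q_1 = 6*1 + 0 = 6.
  i=2: a_2=1, p_2 = 1*31 + 5 = 36, q_2 = 1*6 + 1 = 7.
  i=3: a_3=6, p_3 = 6*36 + 31 = 247, q_3 = 6*7 + 6 = 48.
  i=4: a_4=11, p_4 = 11*247 + 36 = 2753, q_4 = 11*48 + 7 = 535.

5/1, 31/6, 36/7, 247/48, 2753/535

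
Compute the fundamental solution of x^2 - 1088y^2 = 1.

(x, y) = (33, 1)

First expand sqrt(1088) as a continued fraction. With x_i = (sqrt(1088) + m_i)/d_i and (m_0, d_0) = (0, 1): a_0 = floor(sqrt(1088)) = 32, since 32^2 = 1024 <= 1088 < 1089 = 33^2.
Iterate m_{i+1} = d_i*a_i - m_i, d_{i+1} = (1088 - m_{i+1}^2)/d_i, a_{i+1} = floor((a_0 + m_{i+1})/d_{i+1}):
  m_1 = 1*32 - 0 = 32, d_1 = (1088 - 32^2)/1 = 64/1 = 64, a_1 = floor((32 + 32)/64) = 1.
  m_2 = 64*1 - 32 = 32, d_2 = (1088 - 32^2)/64 = 64/64 = 1, a_2 = floor((32 + 32)/1) = 64.
  m_3 = 1*64 - 32 = 32, d_3 = (1088 - 32^2)/1 = 64/1 = 64: (m_3, d_3) = (m_1, d_1) = (32, 64), so from here the quotients repeat a_1, a_2; the period length is 2.
So sqrt(1088) = [32; (1, 64)] with period length k = 2.
k is even, so the fundamental solution of x^2 - 1088y^2 = 1 is (p_{k-1}, q_{k-1}) = (p_1, q_1); compute convergents through index 1.
Convergents (p_i = a_i*p_{i-1} + p_{i-2}, q_i = a_i*q_{i-1} + q_{i-2} with p_{-2}=0, p_{-1}=1, q_{-2}=1, q_{-1}=0):
  i=0: a_0=32, p_0 = 32*1 + 0 = 32, q_0 = 32*0 + 1 = 1.
  i=1: a_1=1, p_1 = 1*32 + 1 = 33, q_1 = 1*1 + 0 = 1.
Check: 33^2 - 1088*1^2 = 1089 - 1088 = 1, so (x, y) = (33, 1) solves the equation, and by the theorem it is the least positive solution.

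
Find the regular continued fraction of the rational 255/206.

[1; 4, 4, 1, 9]

Run the Euclidean algorithm on 255 and 206; the successive quotients are the partial quotients a_0, a_1, ... (each step inverts the fractional part left over by the previous one):
  255 = 1*206 + 49, so a_0 = 1.
  206 = 4*49 + 10, so a_1 = 4.
  49 = 4*10 + 9, so a_2 = 4.
  10 = 1*9 + 1, so a_3 = 1.
  9 = 9*1 + 0, so a_4 = 9.
The remainder reaches 0 after 5 divisions, so the expansion has 5 partial quotients, read off in order.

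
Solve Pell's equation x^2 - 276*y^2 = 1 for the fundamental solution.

(x, y) = (7775, 468)

First expand sqrt(276) as a continued fraction. With x_i = (sqrt(276) + m_i)/d_i and (m_0, d_0) = (0, 1): a_0 = floor(sqrt(276)) = 16, since 16^2 = 256 <= 276 < 289 = 17^2.
Iterate m_{i+1} = d_i*a_i - m_i, d_{i+1} = (276 - m_{i+1}^2)/d_i, a_{i+1} = floor((a_0 + m_{i+1})/d_{i+1}):
  m_1 = 1*16 - 0 = 16, d_1 = (276 - 16^2)/1 = 20/1 = 20, a_1 = floor((16 + 16)/20) = 1.
  m_2 = 20*1 - 16 = 4, d_2 = (276 - 4^2)/20 = 260/20 = 13, a_2 = floor((16 + 4)/13) = 1.
  m_3 = 13*1 - 4 = 9, d_3 = (276 - 9^2)/13 = 195/13 = 15, a_3 = floor((16 + 9)/15) = 1.
  m_4 = 15*1 - 9 = 6, d_4 = (276 - 6^2)/15 = 240/15 = 16, a_4 = floor((16 + 6)/16) = 1.
  m_5 = 16*1 - 6 = 10, d_5 = (276 - 10^2)/16 = 176/16 = 11, a_5 = floor((16 + 10)/11) = 2.
  m_6 = 11*2 - 10 = 12, d_6 = (276 - 12^2)/11 = 132/11 = 12, a_6 = floor((16 + 12)/12) = 2.
  m_7 = 12*2 - 12 = 12, d_7 = (276 - 12^2)/12 = 132/12 = 11, a_7 = floor((16 + 12)/11) = 2.
  m_8 = 11*2 - 12 = 10, d_8 = (276 - 10^2)/11 = 176/11 = 16, a_8 = floor((16 + 10)/16) = 1.
  m_9 = 16*1 - 10 = 6, d_9 = (276 - 6^2)/16 = 240/16 = 15, a_9 = floor((16 + 6)/15) = 1.
  m_10 = 15*1 - 6 = 9, d_10 = (276 - 9^2)/15 = 195/15 = 13, a_10 = floor((16 + 9)/13) = 1.
  m_11 = 13*1 - 9 = 4, d_11 = (276 - 4^2)/13 = 260/13 = 20, a_11 = floor((16 + 4)/20) = 1.
  m_12 = 20*1 - 4 = 16, d_12 = (276 - 16^2)/20 = 20/20 = 1, a_12 = floor((16 + 16)/1) = 32.
  m_13 = 1*32 - 16 = 16, d_13 = (276 - 16^2)/1 = 20/1 = 20: (m_13, d_13) = (m_1, d_1) = (16, 20), so from here the quotients repeat a_1, ..., a_12; the period length is 12.
So sqrt(276) = [16; (1, 1, 1, 1, 2, 2, 2, 1, 1, 1, 1, 32)] with period length k = 12.
k is even, so the fundamental solution of x^2 - 276y^2 = 1 is (p_{k-1}, q_{k-1}) = (p_11, q_11); compute convergents through index 11.
Convergents (p_i = a_i*p_{i-1} + p_{i-2}, q_i = a_i*q_{i-1} + q_{i-2} with p_{-2}=0, p_{-1}=1, q_{-2}=1, q_{-1}=0):
  i=0: a_0=16, p_0 = 16*1 + 0 = 16, q_0 = 16*0 + 1 = 1.
  i=1: a_1=1, p_1 = 1*16 + 1 = 17, q_1 = 1*1 + 0 = 1.
  i=2: a_2=1, p_2 = 1*17 + 16 = 33, q_2 = 1*1 + 1 = 2.
  i=3: a_3=1, p_3 = 1*33 + 17 = 50, q_3 = 1*2 + 1 = 3.
  i=4: a_4=1, p_4 = 1*50 + 33 = 83, q_4 = 1*3 + 2 = 5.
  i=5: a_5=2, p_5 = 2*83 + 50 = 216, q_5 = 2*5 + 3 = 13.
  i=6: a_6=2, p_6 = 2*216 + 83 = 515, q_6 = 2*13 + 5 = 31.
  i=7: a_7=2, p_7 = 2*515 + 216 = 1246, q_7 = 2*31 + 13 = 75.
  i=8: a_8=1, p_8 = 1*1246 + 515 = 1761, q_8 = 1*75 + 31 = 106.
  i=9: a_9=1, p_9 = 1*1761 + 1246 = 3007, q_9 = 1*106 + 75 = 181.
  i=10: a_10=1, p_10 = 1*3007 + 1761 = 4768, q_10 = 1*181 + 106 = 287.
  i=11: a_11=1, p_11 = 1*4768 + 3007 = 7775, q_11 = 1*287 + 181 = 468.
Check: 7775^2 - 276*468^2 = 60450625 - 60450624 = 1, so (x, y) = (7775, 468) solves the equation, and by the theorem it is the least positive solution.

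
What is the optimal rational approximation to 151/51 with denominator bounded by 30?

77/26

Expand x = 151/51 as a continued fraction with the Euclidean algorithm:
  151 = 2*51 + 49, so a_0 = 2.
  51 = 1*49 + 2, so a_1 = 1.
  49 = 24*2 + 1, so a_2 = 24.
  2 = 2*1 + 0, so a_3 = 2.
so x = [2; 1, 24, 2].
Convergents (p_i = a_i*p_{i-1} + p_{i-2}, q_i = a_i*q_{i-1} + q_{i-2} with p_{-2}=0, p_{-1}=1, q_{-2}=1, q_{-1}=0), until the denominator exceeds 30:
  i=0: a_0=2, p_0 = 2*1 + 0 = 2, q_0 = 2*0 + 1 = 1.
  i=1: a_1=1, p_1 = 1*2 + 1 = 3, q_1 = 1*1 + 0 = 1.
  i=2: a_2=24, p_2 = 24*3 + 2 = 74, q_2 = 24*1 + 1 = 25.
  i=3: a_3=2, p_3 = 2*74 + 3 = 151, q_3 = 2*25 + 1 = 51.
q_3 = 51 > 30, so the last convergent with denominator <= 30 is p_2/q_2 = 74/25.
The closest fraction with denominator <= 30 is either p_2/q_2 or the intermediate fraction (k*p_2 + p_1)/(k*q_2 + q_1) with the largest k >= 1 whose denominator stays <= 30; these approach x as k grows, and every other convergent or intermediate fraction in range is farther away.
Largest k: floor((30 - q_1)/q_2) = floor((30 - 1)/25) = 1.
That gives (1*74 + 3)/(1*25 + 1) = 77/26.
Compare the errors: |x - 74/25| = |151*25 - 74*51|/(51*25) = 1/1275, and |x - 77/26| = |151*26 - 77*51|/(51*26) = 1/1326.
Cross-multiplying, 1*1275 = 1275 < 1326 = 1*1326, so 1/1326 is smaller: the intermediate fraction 77/26 is closer to x than 74/25.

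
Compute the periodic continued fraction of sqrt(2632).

Write x_i = (sqrt(2632) + m_i)/d_i with (m_0, d_0) = (0, 1). a_0 = floor(sqrt(2632)) = 51, since 51^2 = 2601 <= 2632 < 2704 = 52^2.
Iterate m_{i+1} = d_i*a_i - m_i, d_{i+1} = (2632 - m_{i+1}^2)/d_i, a_{i+1} = floor((a_0 + m_{i+1})/d_{i+1}):
  m_1 = 1*51 - 0 = 51, d_1 = (2632 - 51^2)/1 = 31/1 = 31, a_1 = floor((51 + 51)/31) = 3.
  m_2 = 31*3 - 51 = 42, d_2 = (2632 - 42^2)/31 = 868/31 = 28, a_2 = floor((51 + 42)/28) = 3.
  m_3 = 28*3 - 42 = 42, d_3 = (2632 - 42^2)/28 = 868/28 = 31, a_3 = floor((51 + 42)/31) = 3.
  m_4 = 31*3 - 42 = 51, d_4 = (2632 - 51^2)/31 = 31/31 = 1, a_4 = floor((51 + 51)/1) = 102.
  m_5 = 1*102 - 51 = 51, d_5 = (2632 - 51^2)/1 = 31/1 = 31: (m_5, d_5) = (m_1, d_1) = (51, 31), so from here the quotients repeat a_1, ..., a_4; the period length is 4.
Hence the expansion of sqrt(2632) is a_0 = 51 followed by the repeating block 3, 3, 3, 102 (period 4).

[51; (3, 3, 3, 102)]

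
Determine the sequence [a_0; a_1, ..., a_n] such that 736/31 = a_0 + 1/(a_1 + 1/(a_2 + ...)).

[23; 1, 2, 1, 7]

Run the Euclidean algorithm on 736 and 31; the successive quotients are the partial quotients a_0, a_1, ... (each step inverts the fractional part left over by the previous one):
  736 = 23*31 + 23, so a_0 = 23.
  31 = 1*23 + 8, so a_1 = 1.
  23 = 2*8 + 7, so a_2 = 2.
  8 = 1*7 + 1, so a_3 = 1.
  7 = 7*1 + 0, so a_4 = 7.
The remainder reaches 0 after 5 divisions, so the expansion has 5 partial quotients, read off in order.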